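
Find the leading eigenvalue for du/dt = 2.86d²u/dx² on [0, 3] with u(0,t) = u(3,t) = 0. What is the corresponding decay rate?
Eigenvalues: λₙ = 2.86n²π²/3².
First three modes:
  n=1: λ₁ = 2.86π²/3² ≈ 3.136
  n=2: λ₂ = 11.44π²/3² ≈ 12.545 (4× faster decay)
  n=3: λ₃ = 25.74π²/3² ≈ 28.227 (9× faster decay)
As t → ∞, higher modes decay exponentially faster. The n=1 mode dominates: u ~ c₁ sin(πx/3) e^{-λ₁t}.
Decay rate: λ₁ = 2.86π²/3² ≈ 3.136.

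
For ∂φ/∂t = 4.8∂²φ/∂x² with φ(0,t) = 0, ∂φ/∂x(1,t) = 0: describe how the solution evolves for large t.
φ → 0. Heat escapes through the Dirichlet boundary.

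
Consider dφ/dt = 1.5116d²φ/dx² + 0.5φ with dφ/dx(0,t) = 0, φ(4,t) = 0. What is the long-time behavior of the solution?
As t → ∞, φ grows unboundedly. Reaction dominates diffusion (r=0.5 > κπ²/(4L²)≈0.23); solution grows exponentially.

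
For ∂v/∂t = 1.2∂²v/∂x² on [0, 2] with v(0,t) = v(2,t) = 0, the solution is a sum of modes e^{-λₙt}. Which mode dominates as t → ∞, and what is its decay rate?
Eigenvalues: λₙ = 1.2n²π²/2².
First three modes:
  n=1: λ₁ = 1.2π²/2² ≈ 2.961
  n=2: λ₂ = 4.8π²/2² ≈ 11.844 (4× faster decay)
  n=3: λ₃ = 10.8π²/2² ≈ 26.648 (9× faster decay)
As t → ∞, higher modes decay exponentially faster. The n=1 mode dominates: v ~ c₁ sin(πx/2) e^{-λ₁t}.
Decay rate: λ₁ = 1.2π²/2² ≈ 2.961.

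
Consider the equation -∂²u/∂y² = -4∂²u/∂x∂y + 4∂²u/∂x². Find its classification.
Rewriting in standard form: -4∂²u/∂x² + 4∂²u/∂x∂y - ∂²u/∂y² = 0. Parabolic. (A = -4, B = 4, C = -1 gives B² - 4AC = 0.)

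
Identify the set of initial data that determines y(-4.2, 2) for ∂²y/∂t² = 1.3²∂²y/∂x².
Domain of dependence: [-6.8, -1.6]. Signals travel at speed 1.3, so data within |x - -4.2| ≤ 1.3·2 = 2.6 can reach the point.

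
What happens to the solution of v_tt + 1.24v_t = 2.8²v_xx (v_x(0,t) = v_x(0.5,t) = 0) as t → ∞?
v → constant (steady state). Damping (γ=1.24) dissipates the nonconstant modes; with Neumann BCs the spatial average obeys M''+γM'=0 and tends to a finite limit.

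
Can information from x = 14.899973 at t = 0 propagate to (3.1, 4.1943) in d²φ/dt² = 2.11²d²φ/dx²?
No. The domain of dependence is [-5.749973, 11.949973], and 14.899973 is outside this interval.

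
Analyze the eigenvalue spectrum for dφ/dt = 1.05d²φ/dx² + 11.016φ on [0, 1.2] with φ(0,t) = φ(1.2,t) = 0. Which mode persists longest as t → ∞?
Eigenvalues: λₙ = 1.05n²π²/1.2² - 11.016.
First three modes:
  n=1: λ₁ = 1.05π²/1.2² - 11.016 ≈ -3.819
  n=2: λ₂ = 4.2π²/1.2² - 11.016 ≈ 17.77
  n=3: λ₃ = 9.45π²/1.2² - 11.016 ≈ 53.753
Since 1.05π²/1.2² ≈ 7.197 < 11.016, λ₁ < 0.
The n=1 mode grows fastest (−λₙ is largest for n=1) → dominates.
Asymptotic: φ ~ c₁ sin(πx/1.2) e^{3.819t} (exponential growth at rate −λ₁ ≈ 3.819).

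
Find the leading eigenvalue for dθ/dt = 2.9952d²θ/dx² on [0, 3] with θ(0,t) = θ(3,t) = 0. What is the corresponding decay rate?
Eigenvalues: λₙ = 2.9952n²π²/3².
First three modes:
  n=1: λ₁ = 2.9952π²/3² ≈ 3.285
  n=2: λ₂ = 11.9808π²/3² ≈ 13.138 (4× faster decay)
  n=3: λ₃ = 26.9568π²/3² ≈ 29.561 (9× faster decay)
As t → ∞, higher modes decay exponentially faster. The n=1 mode dominates: θ ~ c₁ sin(πx/3) e^{-λ₁t}.
Decay rate: λ₁ = 2.9952π²/3² ≈ 3.285.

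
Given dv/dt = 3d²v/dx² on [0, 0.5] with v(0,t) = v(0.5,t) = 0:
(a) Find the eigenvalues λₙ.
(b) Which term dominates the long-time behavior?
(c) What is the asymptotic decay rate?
Eigenvalues: λₙ = 3n²π²/0.5².
First three modes:
  n=1: λ₁ = 3π²/0.5² ≈ 118.435
  n=2: λ₂ = 12π²/0.5² ≈ 473.741 (4× faster decay)
  n=3: λ₃ = 27π²/0.5² ≈ 1065.917 (9× faster decay)
As t → ∞, higher modes decay exponentially faster. The n=1 mode dominates: v ~ c₁ sin(πx/0.5) e^{-λ₁t}.
Decay rate: λ₁ = 3π²/0.5² ≈ 118.435.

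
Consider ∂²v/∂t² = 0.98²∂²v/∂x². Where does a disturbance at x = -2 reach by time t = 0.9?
Domain of influence: [-2.882, -1.118]. Data at x = -2 spreads outward at speed 0.98.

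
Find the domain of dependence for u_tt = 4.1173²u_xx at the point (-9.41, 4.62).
Domain of dependence: [-28.431926, 9.611926]. Signals travel at speed 4.1173, so data within |x - -9.41| ≤ 4.1173·4.62 = 19.021926 can reach the point.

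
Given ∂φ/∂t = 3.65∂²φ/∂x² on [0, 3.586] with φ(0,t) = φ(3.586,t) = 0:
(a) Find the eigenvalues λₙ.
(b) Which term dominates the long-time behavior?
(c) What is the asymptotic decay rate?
Eigenvalues: λₙ = 3.65n²π²/3.586².
First three modes:
  n=1: λ₁ = 3.65π²/3.586² ≈ 2.801
  n=2: λ₂ = 14.6π²/3.586² ≈ 11.206 (4× faster decay)
  n=3: λ₃ = 32.85π²/3.586² ≈ 25.212 (9× faster decay)
As t → ∞, higher modes decay exponentially faster. The n=1 mode dominates: φ ~ c₁ sin(πx/3.586) e^{-λ₁t}.
Decay rate: λ₁ = 3.65π²/3.586² ≈ 2.801.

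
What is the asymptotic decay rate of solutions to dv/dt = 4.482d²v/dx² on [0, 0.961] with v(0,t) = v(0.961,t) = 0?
Eigenvalues: λₙ = 4.482n²π²/0.961².
First three modes:
  n=1: λ₁ = 4.482π²/0.961² ≈ 47.899
  n=2: λ₂ = 17.928π²/0.961² ≈ 191.595 (4× faster decay)
  n=3: λ₃ = 40.338π²/0.961² ≈ 431.089 (9× faster decay)
As t → ∞, higher modes decay exponentially faster. The n=1 mode dominates: v ~ c₁ sin(πx/0.961) e^{-λ₁t}.
Decay rate: λ₁ = 4.482π²/0.961² ≈ 47.899.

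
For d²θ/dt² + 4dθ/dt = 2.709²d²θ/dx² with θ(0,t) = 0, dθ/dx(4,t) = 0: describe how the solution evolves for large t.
θ → 0. Damping (γ=4) dissipates energy; oscillations decay exponentially.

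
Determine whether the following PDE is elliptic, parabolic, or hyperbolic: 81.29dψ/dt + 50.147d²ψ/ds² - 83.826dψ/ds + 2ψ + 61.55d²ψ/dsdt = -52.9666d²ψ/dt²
Rewriting in standard form: 50.147d²ψ/ds² + 61.55d²ψ/dsdt + 52.9666d²ψ/dt² - 83.826dψ/ds + 81.29dψ/dt + 2ψ = 0. Coefficients: A = 50.147, B = 61.55, C = 52.9666. B² - 4AC = -6836.0618608, which is negative, so the equation is elliptic.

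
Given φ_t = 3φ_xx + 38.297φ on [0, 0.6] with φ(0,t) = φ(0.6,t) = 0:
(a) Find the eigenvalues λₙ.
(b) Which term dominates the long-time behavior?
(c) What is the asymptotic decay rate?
Eigenvalues: λₙ = 3n²π²/0.6² - 38.297.
First three modes:
  n=1: λ₁ = 3π²/0.6² - 38.297 ≈ 43.95
  n=2: λ₂ = 12π²/0.6² - 38.297 ≈ 290.69
  n=3: λ₃ = 27π²/0.6² - 38.297 ≈ 701.923
Since 3π²/0.6² ≈ 82.247 > 38.297, all λₙ > 0.
The n=1 mode decays slowest → dominates as t → ∞.
Asymptotic: φ ~ c₁ sin(πx/0.6) e^{-λ₁t} with decay rate λ₁ ≈ 43.95.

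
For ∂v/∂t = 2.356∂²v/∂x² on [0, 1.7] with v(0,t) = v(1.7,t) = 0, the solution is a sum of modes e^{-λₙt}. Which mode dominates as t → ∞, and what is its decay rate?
Eigenvalues: λₙ = 2.356n²π²/1.7².
First three modes:
  n=1: λ₁ = 2.356π²/1.7² ≈ 8.046
  n=2: λ₂ = 9.424π²/1.7² ≈ 32.184 (4× faster decay)
  n=3: λ₃ = 21.204π²/1.7² ≈ 72.414 (9× faster decay)
As t → ∞, higher modes decay exponentially faster. The n=1 mode dominates: v ~ c₁ sin(πx/1.7) e^{-λ₁t}.
Decay rate: λ₁ = 2.356π²/1.7² ≈ 8.046.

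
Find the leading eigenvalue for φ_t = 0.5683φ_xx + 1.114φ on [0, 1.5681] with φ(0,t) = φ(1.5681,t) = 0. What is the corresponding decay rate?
Eigenvalues: λₙ = 0.5683n²π²/1.5681² - 1.114.
First three modes:
  n=1: λ₁ = 0.5683π²/1.5681² - 1.114 ≈ 1.167
  n=2: λ₂ = 2.2732π²/1.5681² - 1.114 ≈ 8.01
  n=3: λ₃ = 5.1147π²/1.5681² - 1.114 ≈ 19.415
Since 0.5683π²/1.5681² ≈ 2.281 > 1.114, all λₙ > 0.
The n=1 mode decays slowest → dominates as t → ∞.
Asymptotic: φ ~ c₁ sin(πx/1.5681) e^{-λ₁t} with decay rate λ₁ ≈ 1.167.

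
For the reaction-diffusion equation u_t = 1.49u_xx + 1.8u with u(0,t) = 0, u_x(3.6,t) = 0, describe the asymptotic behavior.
u grows unboundedly. Reaction dominates diffusion (r=1.8 > κπ²/(4L²)≈0.28); solution grows exponentially.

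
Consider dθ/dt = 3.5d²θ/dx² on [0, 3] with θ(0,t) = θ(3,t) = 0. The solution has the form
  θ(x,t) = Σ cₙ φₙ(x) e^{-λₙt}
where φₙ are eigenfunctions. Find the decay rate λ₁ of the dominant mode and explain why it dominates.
Eigenvalues: λₙ = 3.5n²π²/3².
First three modes:
  n=1: λ₁ = 3.5π²/3² ≈ 3.838
  n=2: λ₂ = 14π²/3² ≈ 15.353 (4× faster decay)
  n=3: λ₃ = 31.5π²/3² ≈ 34.544 (9× faster decay)
As t → ∞, higher modes decay exponentially faster. The n=1 mode dominates: θ ~ c₁ sin(πx/3) e^{-λ₁t}.
Decay rate: λ₁ = 3.5π²/3² ≈ 3.838.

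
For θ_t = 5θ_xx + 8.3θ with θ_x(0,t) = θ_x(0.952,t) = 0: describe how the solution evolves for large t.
θ grows unboundedly. With Neumann BCs the constant mode has diffusion eigenvalue 0, so any r > 0 makes it grow like e^(8.3t); solution grows exponentially.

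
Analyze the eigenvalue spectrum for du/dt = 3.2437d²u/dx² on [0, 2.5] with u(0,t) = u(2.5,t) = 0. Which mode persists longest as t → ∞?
Eigenvalues: λₙ = 3.2437n²π²/2.5².
First three modes:
  n=1: λ₁ = 3.2437π²/2.5² ≈ 5.122
  n=2: λ₂ = 12.9748π²/2.5² ≈ 20.489 (4× faster decay)
  n=3: λ₃ = 29.1933π²/2.5² ≈ 46.1 (9× faster decay)
As t → ∞, higher modes decay exponentially faster. The n=1 mode dominates: u ~ c₁ sin(πx/2.5) e^{-λ₁t}.
Decay rate: λ₁ = 3.2437π²/2.5² ≈ 5.122.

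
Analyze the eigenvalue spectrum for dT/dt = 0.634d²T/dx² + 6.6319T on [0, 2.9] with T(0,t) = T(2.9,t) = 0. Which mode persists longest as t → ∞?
Eigenvalues: λₙ = 0.634n²π²/2.9² - 6.6319.
First three modes:
  n=1: λ₁ = 0.634π²/2.9² - 6.6319 ≈ -5.888
  n=2: λ₂ = 2.536π²/2.9² - 6.6319 ≈ -3.656
  n=3: λ₃ = 5.706π²/2.9² - 6.6319 ≈ 0.064
Since 0.634π²/2.9² ≈ 0.744 < 6.6319, λ₁ < 0.
The n=1 mode grows fastest (−λₙ is largest for n=1) → dominates.
Asymptotic: T ~ c₁ sin(πx/2.9) e^{5.888t} (exponential growth at rate −λ₁ ≈ 5.888).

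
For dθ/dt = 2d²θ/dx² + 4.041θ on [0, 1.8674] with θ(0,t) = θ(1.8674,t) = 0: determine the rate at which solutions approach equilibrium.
Eigenvalues: λₙ = 2n²π²/1.8674² - 4.041.
First three modes:
  n=1: λ₁ = 2π²/1.8674² - 4.041 ≈ 1.62
  n=2: λ₂ = 8π²/1.8674² - 4.041 ≈ 18.601
  n=3: λ₃ = 18π²/1.8674² - 4.041 ≈ 46.904
Since 2π²/1.8674² ≈ 5.661 > 4.041, all λₙ > 0.
The n=1 mode decays slowest → dominates as t → ∞.
Asymptotic: θ ~ c₁ sin(πx/1.8674) e^{-λ₁t} with decay rate λ₁ ≈ 1.62.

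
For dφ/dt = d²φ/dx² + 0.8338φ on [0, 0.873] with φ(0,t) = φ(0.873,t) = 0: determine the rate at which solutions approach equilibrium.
Eigenvalues: λₙ = n²π²/0.873² - 0.8338.
First three modes:
  n=1: λ₁ = π²/0.873² - 0.8338 ≈ 12.116
  n=2: λ₂ = 4π²/0.873² - 0.8338 ≈ 50.966
  n=3: λ₃ = 9π²/0.873² - 0.8338 ≈ 115.717
Since π²/0.873² ≈ 12.95 > 0.8338, all λₙ > 0.
The n=1 mode decays slowest → dominates as t → ∞.
Asymptotic: φ ~ c₁ sin(πx/0.873) e^{-λ₁t} with decay rate λ₁ ≈ 12.116.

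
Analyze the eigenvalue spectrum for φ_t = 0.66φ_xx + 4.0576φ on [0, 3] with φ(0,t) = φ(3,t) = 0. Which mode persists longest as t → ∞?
Eigenvalues: λₙ = 0.66n²π²/3² - 4.0576.
First three modes:
  n=1: λ₁ = 0.66π²/3² - 4.0576 ≈ -3.334
  n=2: λ₂ = 2.64π²/3² - 4.0576 ≈ -1.163
  n=3: λ₃ = 5.94π²/3² - 4.0576 ≈ 2.456
Since 0.66π²/3² ≈ 0.724 < 4.0576, λ₁ < 0.
The n=1 mode grows fastest (−λₙ is largest for n=1) → dominates.
Asymptotic: φ ~ c₁ sin(πx/3) e^{3.334t} (exponential growth at rate −λ₁ ≈ 3.334).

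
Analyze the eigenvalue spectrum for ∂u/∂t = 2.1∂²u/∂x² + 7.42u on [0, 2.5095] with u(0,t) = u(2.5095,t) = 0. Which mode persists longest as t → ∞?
Eigenvalues: λₙ = 2.1n²π²/2.5095² - 7.42.
First three modes:
  n=1: λ₁ = 2.1π²/2.5095² - 7.42 ≈ -4.129
  n=2: λ₂ = 8.4π²/2.5095² - 7.42 ≈ 5.745
  n=3: λ₃ = 18.9π²/2.5095² - 7.42 ≈ 22.2
Since 2.1π²/2.5095² ≈ 3.291 < 7.42, λ₁ < 0.
The n=1 mode grows fastest (−λₙ is largest for n=1) → dominates.
Asymptotic: u ~ c₁ sin(πx/2.5095) e^{4.129t} (exponential growth at rate −λ₁ ≈ 4.129).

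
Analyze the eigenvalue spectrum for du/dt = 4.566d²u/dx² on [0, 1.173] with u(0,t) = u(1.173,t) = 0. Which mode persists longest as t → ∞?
Eigenvalues: λₙ = 4.566n²π²/1.173².
First three modes:
  n=1: λ₁ = 4.566π²/1.173² ≈ 32.752
  n=2: λ₂ = 18.264π²/1.173² ≈ 131.009 (4× faster decay)
  n=3: λ₃ = 41.094π²/1.173² ≈ 294.769 (9× faster decay)
As t → ∞, higher modes decay exponentially faster. The n=1 mode dominates: u ~ c₁ sin(πx/1.173) e^{-λ₁t}.
Decay rate: λ₁ = 4.566π²/1.173² ≈ 32.752.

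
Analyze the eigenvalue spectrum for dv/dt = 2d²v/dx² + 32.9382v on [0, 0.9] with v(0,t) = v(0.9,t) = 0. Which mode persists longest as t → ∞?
Eigenvalues: λₙ = 2n²π²/0.9² - 32.9382.
First three modes:
  n=1: λ₁ = 2π²/0.9² - 32.9382 ≈ -8.569
  n=2: λ₂ = 8π²/0.9² - 32.9382 ≈ 64.539
  n=3: λ₃ = 18π²/0.9² - 32.9382 ≈ 186.386
Since 2π²/0.9² ≈ 24.369 < 32.9382, λ₁ < 0.
The n=1 mode grows fastest (−λₙ is largest for n=1) → dominates.
Asymptotic: v ~ c₁ sin(πx/0.9) e^{8.569t} (exponential growth at rate −λ₁ ≈ 8.569).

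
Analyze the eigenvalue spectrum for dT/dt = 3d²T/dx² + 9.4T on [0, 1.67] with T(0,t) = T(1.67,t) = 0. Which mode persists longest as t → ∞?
Eigenvalues: λₙ = 3n²π²/1.67² - 9.4.
First three modes:
  n=1: λ₁ = 3π²/1.67² - 9.4 ≈ 1.217
  n=2: λ₂ = 12π²/1.67² - 9.4 ≈ 33.067
  n=3: λ₃ = 27π²/1.67² - 9.4 ≈ 86.15
Since 3π²/1.67² ≈ 10.617 > 9.4, all λₙ > 0.
The n=1 mode decays slowest → dominates as t → ∞.
Asymptotic: T ~ c₁ sin(πx/1.67) e^{-λ₁t} with decay rate λ₁ ≈ 1.217.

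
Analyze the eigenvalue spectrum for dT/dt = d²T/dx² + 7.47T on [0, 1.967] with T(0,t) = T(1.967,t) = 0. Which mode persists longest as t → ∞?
Eigenvalues: λₙ = n²π²/1.967² - 7.47.
First three modes:
  n=1: λ₁ = π²/1.967² - 7.47 ≈ -4.919
  n=2: λ₂ = 4π²/1.967² - 7.47 ≈ 2.734
  n=3: λ₃ = 9π²/1.967² - 7.47 ≈ 15.488
Since π²/1.967² ≈ 2.551 < 7.47, λ₁ < 0.
The n=1 mode grows fastest (−λₙ is largest for n=1) → dominates.
Asymptotic: T ~ c₁ sin(πx/1.967) e^{4.919t} (exponential growth at rate −λ₁ ≈ 4.919).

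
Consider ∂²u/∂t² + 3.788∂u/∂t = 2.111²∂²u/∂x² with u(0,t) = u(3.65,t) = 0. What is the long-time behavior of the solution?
As t → ∞, u → 0. Damping (γ=3.788) dissipates energy; oscillations decay exponentially.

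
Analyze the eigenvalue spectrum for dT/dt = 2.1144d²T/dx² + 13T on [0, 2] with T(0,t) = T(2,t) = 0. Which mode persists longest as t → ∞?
Eigenvalues: λₙ = 2.1144n²π²/2² - 13.
First three modes:
  n=1: λ₁ = 2.1144π²/2² - 13 ≈ -7.783
  n=2: λ₂ = 8.4576π²/2² - 13 ≈ 7.868
  n=3: λ₃ = 19.0296π²/2² - 13 ≈ 33.954
Since 2.1144π²/2² ≈ 5.217 < 13, λ₁ < 0.
The n=1 mode grows fastest (−λₙ is largest for n=1) → dominates.
Asymptotic: T ~ c₁ sin(πx/2) e^{7.783t} (exponential growth at rate −λ₁ ≈ 7.783).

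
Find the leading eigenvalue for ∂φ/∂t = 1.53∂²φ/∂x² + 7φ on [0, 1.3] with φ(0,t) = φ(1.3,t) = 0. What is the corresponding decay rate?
Eigenvalues: λₙ = 1.53n²π²/1.3² - 7.
First three modes:
  n=1: λ₁ = 1.53π²/1.3² - 7 ≈ 1.935
  n=2: λ₂ = 6.12π²/1.3² - 7 ≈ 28.741
  n=3: λ₃ = 13.77π²/1.3² - 7 ≈ 73.417
Since 1.53π²/1.3² ≈ 8.935 > 7, all λₙ > 0.
The n=1 mode decays slowest → dominates as t → ∞.
Asymptotic: φ ~ c₁ sin(πx/1.3) e^{-λ₁t} with decay rate λ₁ ≈ 1.935.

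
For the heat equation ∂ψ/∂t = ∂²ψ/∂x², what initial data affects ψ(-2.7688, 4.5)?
The entire real line. The heat equation has infinite propagation speed: any initial disturbance instantly affects all points (though exponentially small far away).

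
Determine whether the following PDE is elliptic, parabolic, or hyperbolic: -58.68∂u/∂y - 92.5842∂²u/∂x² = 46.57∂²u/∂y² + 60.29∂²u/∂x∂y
Rewriting in standard form: -92.5842∂²u/∂x² - 60.29∂²u/∂x∂y - 46.57∂²u/∂y² - 58.68∂u/∂y = 0. Coefficients: A = -92.5842, B = -60.29, C = -46.57. B² - 4AC = -13611.700676, which is negative, so the equation is elliptic.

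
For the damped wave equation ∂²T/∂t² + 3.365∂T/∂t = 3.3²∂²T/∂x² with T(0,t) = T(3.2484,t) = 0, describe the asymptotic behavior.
T → 0. Damping (γ=3.365) dissipates energy; oscillations decay exponentially.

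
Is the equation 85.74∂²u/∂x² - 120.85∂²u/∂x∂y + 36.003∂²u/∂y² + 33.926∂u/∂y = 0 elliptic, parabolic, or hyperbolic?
Computing B² - 4AC with A = 85.74, B = -120.85, C = 36.003: discriminant = 2257.13362 (positive). Answer: hyperbolic.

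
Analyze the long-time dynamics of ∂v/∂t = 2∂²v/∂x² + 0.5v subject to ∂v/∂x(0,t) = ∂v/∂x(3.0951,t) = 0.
Long-time behavior: v grows unboundedly. With Neumann BCs the constant mode has diffusion eigenvalue 0, so any r > 0 makes it grow like e^(0.5t); solution grows exponentially.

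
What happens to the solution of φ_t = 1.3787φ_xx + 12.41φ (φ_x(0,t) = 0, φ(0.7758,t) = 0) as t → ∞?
φ grows unboundedly. Reaction dominates diffusion (r=12.41 > κπ²/(4L²)≈5.65); solution grows exponentially.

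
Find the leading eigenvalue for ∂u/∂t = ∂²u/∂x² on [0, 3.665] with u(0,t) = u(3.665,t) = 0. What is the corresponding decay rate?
Eigenvalues: λₙ = n²π²/3.665².
First three modes:
  n=1: λ₁ = π²/3.665² ≈ 0.735
  n=2: λ₂ = 4π²/3.665² ≈ 2.939 (4× faster decay)
  n=3: λ₃ = 9π²/3.665² ≈ 6.613 (9× faster decay)
As t → ∞, higher modes decay exponentially faster. The n=1 mode dominates: u ~ c₁ sin(πx/3.665) e^{-λ₁t}.
Decay rate: λ₁ = π²/3.665² ≈ 0.735.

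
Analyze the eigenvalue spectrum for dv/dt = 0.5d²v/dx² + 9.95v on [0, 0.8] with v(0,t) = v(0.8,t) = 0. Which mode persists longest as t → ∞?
Eigenvalues: λₙ = 0.5n²π²/0.8² - 9.95.
First three modes:
  n=1: λ₁ = 0.5π²/0.8² - 9.95 ≈ -2.239
  n=2: λ₂ = 2π²/0.8² - 9.95 ≈ 20.893
  n=3: λ₃ = 4.5π²/0.8² - 9.95 ≈ 59.446
Since 0.5π²/0.8² ≈ 7.711 < 9.95, λ₁ < 0.
The n=1 mode grows fastest (−λₙ is largest for n=1) → dominates.
Asymptotic: v ~ c₁ sin(πx/0.8) e^{2.239t} (exponential growth at rate −λ₁ ≈ 2.239).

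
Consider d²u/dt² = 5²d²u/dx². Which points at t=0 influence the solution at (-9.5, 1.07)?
Domain of dependence: [-14.85, -4.15]. Signals travel at speed 5, so data within |x - -9.5| ≤ 5·1.07 = 5.35 can reach the point.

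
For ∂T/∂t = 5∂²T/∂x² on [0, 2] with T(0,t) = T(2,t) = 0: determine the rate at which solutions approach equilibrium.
Eigenvalues: λₙ = 5n²π²/2².
First three modes:
  n=1: λ₁ = 5π²/2² ≈ 12.337
  n=2: λ₂ = 20π²/2² ≈ 49.348 (4× faster decay)
  n=3: λ₃ = 45π²/2² ≈ 111.033 (9× faster decay)
As t → ∞, higher modes decay exponentially faster. The n=1 mode dominates: T ~ c₁ sin(πx/2) e^{-λ₁t}.
Decay rate: λ₁ = 5π²/2² ≈ 12.337.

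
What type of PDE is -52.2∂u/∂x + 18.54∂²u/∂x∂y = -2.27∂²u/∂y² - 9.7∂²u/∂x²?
Rewriting in standard form: 9.7∂²u/∂x² + 18.54∂²u/∂x∂y + 2.27∂²u/∂y² - 52.2∂u/∂x = 0. With A = 9.7, B = 18.54, C = 2.27, the discriminant is 255.6556. This is a hyperbolic PDE.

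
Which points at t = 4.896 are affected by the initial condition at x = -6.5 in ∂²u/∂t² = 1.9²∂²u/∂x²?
Domain of influence: [-15.8024, 2.8024]. Data at x = -6.5 spreads outward at speed 1.9.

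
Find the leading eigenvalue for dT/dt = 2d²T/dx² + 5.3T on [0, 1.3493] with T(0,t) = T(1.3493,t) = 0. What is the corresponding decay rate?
Eigenvalues: λₙ = 2n²π²/1.3493² - 5.3.
First three modes:
  n=1: λ₁ = 2π²/1.3493² - 5.3 ≈ 5.542
  n=2: λ₂ = 8π²/1.3493² - 5.3 ≈ 38.068
  n=3: λ₃ = 18π²/1.3493² - 5.3 ≈ 92.279
Since 2π²/1.3493² ≈ 10.842 > 5.3, all λₙ > 0.
The n=1 mode decays slowest → dominates as t → ∞.
Asymptotic: T ~ c₁ sin(πx/1.3493) e^{-λ₁t} with decay rate λ₁ ≈ 5.542.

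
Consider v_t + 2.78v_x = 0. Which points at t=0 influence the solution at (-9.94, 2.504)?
A single point: x = -16.90112. The characteristic through (-9.94, 2.504) is x - 2.78t = const, so x = -9.94 - 2.78·2.504 = -16.90112.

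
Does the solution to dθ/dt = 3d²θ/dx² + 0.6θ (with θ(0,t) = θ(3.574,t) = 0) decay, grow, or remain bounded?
θ → 0. Diffusion dominates reaction (r=0.6 < κπ²/L²≈2.32); solution decays.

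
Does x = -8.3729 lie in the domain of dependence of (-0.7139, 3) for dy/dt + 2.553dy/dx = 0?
Yes. The characteristic through (-0.7139, 3) passes through x = -8.3729.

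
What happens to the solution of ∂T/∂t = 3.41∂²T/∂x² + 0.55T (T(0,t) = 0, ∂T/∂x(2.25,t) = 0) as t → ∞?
T → 0. Diffusion dominates reaction (r=0.55 < κπ²/(4L²)≈1.66); solution decays.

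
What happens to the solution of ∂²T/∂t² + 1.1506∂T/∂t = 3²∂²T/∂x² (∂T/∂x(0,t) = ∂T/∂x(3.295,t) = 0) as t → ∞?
T → constant (steady state). Damping (γ=1.1506) dissipates the nonconstant modes; with Neumann BCs the spatial average obeys M''+γM'=0 and tends to a finite limit.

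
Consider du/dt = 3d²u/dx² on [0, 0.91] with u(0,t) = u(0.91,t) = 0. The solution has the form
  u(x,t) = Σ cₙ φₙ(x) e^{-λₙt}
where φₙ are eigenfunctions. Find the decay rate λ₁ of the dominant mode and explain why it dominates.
Eigenvalues: λₙ = 3n²π²/0.91².
First three modes:
  n=1: λ₁ = 3π²/0.91² ≈ 35.755
  n=2: λ₂ = 12π²/0.91² ≈ 143.02 (4× faster decay)
  n=3: λ₃ = 27π²/0.91² ≈ 321.796 (9× faster decay)
As t → ∞, higher modes decay exponentially faster. The n=1 mode dominates: u ~ c₁ sin(πx/0.91) e^{-λ₁t}.
Decay rate: λ₁ = 3π²/0.91² ≈ 35.755.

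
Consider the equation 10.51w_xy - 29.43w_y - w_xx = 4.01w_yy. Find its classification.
Rewriting in standard form: -w_xx + 10.51w_xy - 4.01w_yy - 29.43w_y = 0. Hyperbolic. (A = -1, B = 10.51, C = -4.01 gives B² - 4AC = 94.4201.)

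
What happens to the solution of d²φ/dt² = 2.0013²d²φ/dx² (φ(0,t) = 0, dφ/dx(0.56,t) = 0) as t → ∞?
φ oscillates (no decay). Energy is conserved; the solution oscillates indefinitely as standing waves.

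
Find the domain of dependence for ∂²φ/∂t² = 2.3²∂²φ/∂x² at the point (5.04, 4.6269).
Domain of dependence: [-5.60187, 15.68187]. Signals travel at speed 2.3, so data within |x - 5.04| ≤ 2.3·4.6269 = 10.64187 can reach the point.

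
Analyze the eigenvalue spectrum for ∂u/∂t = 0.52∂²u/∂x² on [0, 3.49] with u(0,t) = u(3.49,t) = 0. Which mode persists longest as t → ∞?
Eigenvalues: λₙ = 0.52n²π²/3.49².
First three modes:
  n=1: λ₁ = 0.52π²/3.49² ≈ 0.421
  n=2: λ₂ = 2.08π²/3.49² ≈ 1.685 (4× faster decay)
  n=3: λ₃ = 4.68π²/3.49² ≈ 3.792 (9× faster decay)
As t → ∞, higher modes decay exponentially faster. The n=1 mode dominates: u ~ c₁ sin(πx/3.49) e^{-λ₁t}.
Decay rate: λ₁ = 0.52π²/3.49² ≈ 0.421.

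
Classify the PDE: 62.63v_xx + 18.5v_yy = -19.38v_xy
Rewriting in standard form: 62.63v_xx + 19.38v_xy + 18.5v_yy = 0. A = 62.63, B = 19.38, C = 18.5. Discriminant B² - 4AC = -4259.0356. Since -4259.0356 < 0, elliptic.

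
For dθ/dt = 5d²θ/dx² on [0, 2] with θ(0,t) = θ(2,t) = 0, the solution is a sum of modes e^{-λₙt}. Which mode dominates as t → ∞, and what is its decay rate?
Eigenvalues: λₙ = 5n²π²/2².
First three modes:
  n=1: λ₁ = 5π²/2² ≈ 12.337
  n=2: λ₂ = 20π²/2² ≈ 49.348 (4× faster decay)
  n=3: λ₃ = 45π²/2² ≈ 111.033 (9× faster decay)
As t → ∞, higher modes decay exponentially faster. The n=1 mode dominates: θ ~ c₁ sin(πx/2) e^{-λ₁t}.
Decay rate: λ₁ = 5π²/2² ≈ 12.337.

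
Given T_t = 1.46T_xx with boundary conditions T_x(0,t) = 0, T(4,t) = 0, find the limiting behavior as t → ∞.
T → 0. Heat escapes through the Dirichlet boundary.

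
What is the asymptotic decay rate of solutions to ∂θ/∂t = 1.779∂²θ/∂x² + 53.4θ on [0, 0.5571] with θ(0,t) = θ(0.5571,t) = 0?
Eigenvalues: λₙ = 1.779n²π²/0.5571² - 53.4.
First three modes:
  n=1: λ₁ = 1.779π²/0.5571² - 53.4 ≈ 3.173
  n=2: λ₂ = 7.116π²/0.5571² - 53.4 ≈ 172.892
  n=3: λ₃ = 16.011π²/0.5571² - 53.4 ≈ 455.757
Since 1.779π²/0.5571² ≈ 56.573 > 53.4, all λₙ > 0.
The n=1 mode decays slowest → dominates as t → ∞.
Asymptotic: θ ~ c₁ sin(πx/0.5571) e^{-λ₁t} with decay rate λ₁ ≈ 3.173.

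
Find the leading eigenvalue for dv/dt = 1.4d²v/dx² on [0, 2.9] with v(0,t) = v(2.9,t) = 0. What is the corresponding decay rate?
Eigenvalues: λₙ = 1.4n²π²/2.9².
First three modes:
  n=1: λ₁ = 1.4π²/2.9² ≈ 1.643
  n=2: λ₂ = 5.6π²/2.9² ≈ 6.572 (4× faster decay)
  n=3: λ₃ = 12.6π²/2.9² ≈ 14.787 (9× faster decay)
As t → ∞, higher modes decay exponentially faster. The n=1 mode dominates: v ~ c₁ sin(πx/2.9) e^{-λ₁t}.
Decay rate: λ₁ = 1.4π²/2.9² ≈ 1.643.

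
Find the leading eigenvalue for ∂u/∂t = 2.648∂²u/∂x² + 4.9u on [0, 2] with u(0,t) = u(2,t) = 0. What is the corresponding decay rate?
Eigenvalues: λₙ = 2.648n²π²/2² - 4.9.
First three modes:
  n=1: λ₁ = 2.648π²/2² - 4.9 ≈ 1.634
  n=2: λ₂ = 10.592π²/2² - 4.9 ≈ 21.235
  n=3: λ₃ = 23.832π²/2² - 4.9 ≈ 53.903
Since 2.648π²/2² ≈ 6.534 > 4.9, all λₙ > 0.
The n=1 mode decays slowest → dominates as t → ∞.
Asymptotic: u ~ c₁ sin(πx/2) e^{-λ₁t} with decay rate λ₁ ≈ 1.634.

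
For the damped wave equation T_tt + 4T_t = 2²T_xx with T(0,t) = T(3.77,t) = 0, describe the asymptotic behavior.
T → 0. Damping (γ=4) dissipates energy; oscillations decay exponentially.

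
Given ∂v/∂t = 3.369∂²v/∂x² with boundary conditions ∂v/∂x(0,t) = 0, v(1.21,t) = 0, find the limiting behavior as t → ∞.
v → 0. Heat escapes through the Dirichlet boundary.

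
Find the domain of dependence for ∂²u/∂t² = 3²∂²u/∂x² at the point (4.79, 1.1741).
Domain of dependence: [1.2677, 8.3123]. Signals travel at speed 3, so data within |x - 4.79| ≤ 3·1.1741 = 3.5223 can reach the point.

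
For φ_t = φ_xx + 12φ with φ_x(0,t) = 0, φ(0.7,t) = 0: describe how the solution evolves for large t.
φ grows unboundedly. Reaction dominates diffusion (r=12 > κπ²/(4L²)≈5.04); solution grows exponentially.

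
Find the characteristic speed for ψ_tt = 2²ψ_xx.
Speed = 2. Information travels along characteristics x = x₀ ± 2t.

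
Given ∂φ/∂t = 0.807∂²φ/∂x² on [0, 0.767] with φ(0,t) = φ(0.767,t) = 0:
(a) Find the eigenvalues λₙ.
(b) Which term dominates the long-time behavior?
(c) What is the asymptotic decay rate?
Eigenvalues: λₙ = 0.807n²π²/0.767².
First three modes:
  n=1: λ₁ = 0.807π²/0.767² ≈ 13.539
  n=2: λ₂ = 3.228π²/0.767² ≈ 54.155 (4× faster decay)
  n=3: λ₃ = 7.263π²/0.767² ≈ 121.85 (9× faster decay)
As t → ∞, higher modes decay exponentially faster. The n=1 mode dominates: φ ~ c₁ sin(πx/0.767) e^{-λ₁t}.
Decay rate: λ₁ = 0.807π²/0.767² ≈ 13.539.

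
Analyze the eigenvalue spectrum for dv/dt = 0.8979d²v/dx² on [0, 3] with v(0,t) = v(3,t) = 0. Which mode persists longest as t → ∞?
Eigenvalues: λₙ = 0.8979n²π²/3².
First three modes:
  n=1: λ₁ = 0.8979π²/3² ≈ 0.985
  n=2: λ₂ = 3.5916π²/3² ≈ 3.939 (4× faster decay)
  n=3: λ₃ = 8.0811π²/3² ≈ 8.862 (9× faster decay)
As t → ∞, higher modes decay exponentially faster. The n=1 mode dominates: v ~ c₁ sin(πx/3) e^{-λ₁t}.
Decay rate: λ₁ = 0.8979π²/3² ≈ 0.985.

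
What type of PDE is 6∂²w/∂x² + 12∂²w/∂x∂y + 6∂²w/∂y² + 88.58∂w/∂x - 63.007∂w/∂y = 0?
With A = 6, B = 12, C = 6, the discriminant is 0. This is a parabolic PDE.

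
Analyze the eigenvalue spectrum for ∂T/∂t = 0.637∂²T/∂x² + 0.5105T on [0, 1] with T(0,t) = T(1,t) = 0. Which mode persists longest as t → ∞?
Eigenvalues: λₙ = 0.637n²π²/1² - 0.5105.
First three modes:
  n=1: λ₁ = 0.637π² - 0.5105 ≈ 5.776
  n=2: λ₂ = 2.548π² - 0.5105 ≈ 24.637
  n=3: λ₃ = 5.733π² - 0.5105 ≈ 56.072
Since 0.637π² ≈ 6.287 > 0.5105, all λₙ > 0.
The n=1 mode decays slowest → dominates as t → ∞.
Asymptotic: T ~ c₁ sin(πx/1) e^{-λ₁t} with decay rate λ₁ ≈ 5.776.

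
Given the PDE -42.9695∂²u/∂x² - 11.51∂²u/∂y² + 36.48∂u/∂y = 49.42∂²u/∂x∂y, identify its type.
Rewriting in standard form: -42.9695∂²u/∂x² - 49.42∂²u/∂x∂y - 11.51∂²u/∂y² + 36.48∂u/∂y = 0. The second-order coefficients are A = -42.9695, B = -49.42, C = -11.51. Since B² - 4AC = 464.02062 > 0, this is a hyperbolic PDE.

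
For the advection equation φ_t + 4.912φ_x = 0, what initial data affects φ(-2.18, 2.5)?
A single point: x = -14.46. The characteristic through (-2.18, 2.5) is x - 4.912t = const, so x = -2.18 - 4.912·2.5 = -14.46.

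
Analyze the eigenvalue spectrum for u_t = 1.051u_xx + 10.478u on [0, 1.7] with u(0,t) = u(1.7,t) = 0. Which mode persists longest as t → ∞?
Eigenvalues: λₙ = 1.051n²π²/1.7² - 10.478.
First three modes:
  n=1: λ₁ = 1.051π²/1.7² - 10.478 ≈ -6.889
  n=2: λ₂ = 4.204π²/1.7² - 10.478 ≈ 3.879
  n=3: λ₃ = 9.459π²/1.7² - 10.478 ≈ 21.825
Since 1.051π²/1.7² ≈ 3.589 < 10.478, λ₁ < 0.
The n=1 mode grows fastest (−λₙ is largest for n=1) → dominates.
Asymptotic: u ~ c₁ sin(πx/1.7) e^{6.889t} (exponential growth at rate −λ₁ ≈ 6.889).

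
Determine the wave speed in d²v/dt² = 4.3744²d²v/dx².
Speed = 4.3744. Information travels along characteristics x = x₀ ± 4.3744t.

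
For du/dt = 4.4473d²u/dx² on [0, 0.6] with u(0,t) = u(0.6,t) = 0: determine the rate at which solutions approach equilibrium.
Eigenvalues: λₙ = 4.4473n²π²/0.6².
First three modes:
  n=1: λ₁ = 4.4473π²/0.6² ≈ 121.925
  n=2: λ₂ = 17.7892π²/0.6² ≈ 487.701 (4× faster decay)
  n=3: λ₃ = 40.0257π²/0.6² ≈ 1097.327 (9× faster decay)
As t → ∞, higher modes decay exponentially faster. The n=1 mode dominates: u ~ c₁ sin(πx/0.6) e^{-λ₁t}.
Decay rate: λ₁ = 4.4473π²/0.6² ≈ 121.925.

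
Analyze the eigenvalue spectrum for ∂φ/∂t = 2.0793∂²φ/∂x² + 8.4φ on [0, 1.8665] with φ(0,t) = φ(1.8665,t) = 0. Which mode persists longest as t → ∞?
Eigenvalues: λₙ = 2.0793n²π²/1.8665² - 8.4.
First three modes:
  n=1: λ₁ = 2.0793π²/1.8665² - 8.4 ≈ -2.509
  n=2: λ₂ = 8.3172π²/1.8665² - 8.4 ≈ 15.162
  n=3: λ₃ = 18.7137π²/1.8665² - 8.4 ≈ 44.616
Since 2.0793π²/1.8665² ≈ 5.891 < 8.4, λ₁ < 0.
The n=1 mode grows fastest (−λₙ is largest for n=1) → dominates.
Asymptotic: φ ~ c₁ sin(πx/1.8665) e^{2.509t} (exponential growth at rate −λ₁ ≈ 2.509).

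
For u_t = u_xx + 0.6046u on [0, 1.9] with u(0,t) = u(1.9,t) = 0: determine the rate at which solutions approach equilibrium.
Eigenvalues: λₙ = n²π²/1.9² - 0.6046.
First three modes:
  n=1: λ₁ = π²/1.9² - 0.6046 ≈ 2.129
  n=2: λ₂ = 4π²/1.9² - 0.6046 ≈ 10.331
  n=3: λ₃ = 9π²/1.9² - 0.6046 ≈ 24.001
Since π²/1.9² ≈ 2.734 > 0.6046, all λₙ > 0.
The n=1 mode decays slowest → dominates as t → ∞.
Asymptotic: u ~ c₁ sin(πx/1.9) e^{-λ₁t} with decay rate λ₁ ≈ 2.129.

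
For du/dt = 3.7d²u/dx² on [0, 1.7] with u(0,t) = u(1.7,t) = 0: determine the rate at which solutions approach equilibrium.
Eigenvalues: λₙ = 3.7n²π²/1.7².
First three modes:
  n=1: λ₁ = 3.7π²/1.7² ≈ 12.636
  n=2: λ₂ = 14.8π²/1.7² ≈ 50.543 (4× faster decay)
  n=3: λ₃ = 33.3π²/1.7² ≈ 113.722 (9× faster decay)
As t → ∞, higher modes decay exponentially faster. The n=1 mode dominates: u ~ c₁ sin(πx/1.7) e^{-λ₁t}.
Decay rate: λ₁ = 3.7π²/1.7² ≈ 12.636.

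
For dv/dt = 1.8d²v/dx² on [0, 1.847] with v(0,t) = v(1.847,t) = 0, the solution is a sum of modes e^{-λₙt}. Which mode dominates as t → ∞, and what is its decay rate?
Eigenvalues: λₙ = 1.8n²π²/1.847².
First three modes:
  n=1: λ₁ = 1.8π²/1.847² ≈ 5.208
  n=2: λ₂ = 7.2π²/1.847² ≈ 20.83 (4× faster decay)
  n=3: λ₃ = 16.2π²/1.847² ≈ 46.868 (9× faster decay)
As t → ∞, higher modes decay exponentially faster. The n=1 mode dominates: v ~ c₁ sin(πx/1.847) e^{-λ₁t}.
Decay rate: λ₁ = 1.8π²/1.847² ≈ 5.208.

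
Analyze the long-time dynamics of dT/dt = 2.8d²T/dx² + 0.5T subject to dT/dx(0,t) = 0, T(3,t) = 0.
Long-time behavior: T → 0. Diffusion dominates reaction (r=0.5 < κπ²/(4L²)≈0.77); solution decays.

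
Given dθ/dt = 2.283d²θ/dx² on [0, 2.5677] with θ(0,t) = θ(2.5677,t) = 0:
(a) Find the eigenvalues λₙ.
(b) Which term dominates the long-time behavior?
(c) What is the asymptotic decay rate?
Eigenvalues: λₙ = 2.283n²π²/2.5677².
First three modes:
  n=1: λ₁ = 2.283π²/2.5677² ≈ 3.418
  n=2: λ₂ = 9.132π²/2.5677² ≈ 13.67 (4× faster decay)
  n=3: λ₃ = 20.547π²/2.5677² ≈ 30.758 (9× faster decay)
As t → ∞, higher modes decay exponentially faster. The n=1 mode dominates: θ ~ c₁ sin(πx/2.5677) e^{-λ₁t}.
Decay rate: λ₁ = 2.283π²/2.5677² ≈ 3.418.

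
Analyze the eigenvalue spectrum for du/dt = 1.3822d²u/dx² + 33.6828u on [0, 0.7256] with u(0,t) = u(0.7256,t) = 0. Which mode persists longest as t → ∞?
Eigenvalues: λₙ = 1.3822n²π²/0.7256² - 33.6828.
First three modes:
  n=1: λ₁ = 1.3822π²/0.7256² - 33.6828 ≈ -7.772
  n=2: λ₂ = 5.5288π²/0.7256² - 33.6828 ≈ 69.959
  n=3: λ₃ = 12.4398π²/0.7256² - 33.6828 ≈ 199.512
Since 1.3822π²/0.7256² ≈ 25.911 < 33.6828, λ₁ < 0.
The n=1 mode grows fastest (−λₙ is largest for n=1) → dominates.
Asymptotic: u ~ c₁ sin(πx/0.7256) e^{7.772t} (exponential growth at rate −λ₁ ≈ 7.772).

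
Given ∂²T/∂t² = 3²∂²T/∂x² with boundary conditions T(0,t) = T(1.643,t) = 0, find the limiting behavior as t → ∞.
T oscillates (no decay). Energy is conserved; the solution oscillates indefinitely as standing waves.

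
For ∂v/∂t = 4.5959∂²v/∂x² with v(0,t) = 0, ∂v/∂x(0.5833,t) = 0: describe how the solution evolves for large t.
v → 0. Heat escapes through the Dirichlet boundary.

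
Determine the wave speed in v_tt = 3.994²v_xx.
Speed = 3.994. Information travels along characteristics x = x₀ ± 3.994t.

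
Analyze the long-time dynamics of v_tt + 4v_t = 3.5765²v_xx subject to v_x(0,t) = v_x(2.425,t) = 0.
Long-time behavior: v → constant (steady state). Damping (γ=4) dissipates the nonconstant modes; with Neumann BCs the spatial average obeys M''+γM'=0 and tends to a finite limit.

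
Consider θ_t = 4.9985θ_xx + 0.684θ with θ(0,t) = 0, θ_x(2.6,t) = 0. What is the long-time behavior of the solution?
As t → ∞, θ → 0. Diffusion dominates reaction (r=0.684 < κπ²/(4L²)≈1.82); solution decays.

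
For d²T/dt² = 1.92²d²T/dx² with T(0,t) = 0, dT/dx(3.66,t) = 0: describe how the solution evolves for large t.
T oscillates (no decay). Energy is conserved; the solution oscillates indefinitely as standing waves.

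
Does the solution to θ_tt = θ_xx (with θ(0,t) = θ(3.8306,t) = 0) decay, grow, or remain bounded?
θ oscillates (no decay). Energy is conserved; the solution oscillates indefinitely as standing waves.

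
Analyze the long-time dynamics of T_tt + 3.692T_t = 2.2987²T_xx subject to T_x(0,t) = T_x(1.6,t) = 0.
Long-time behavior: T → constant (steady state). Damping (γ=3.692) dissipates the nonconstant modes; with Neumann BCs the spatial average obeys M''+γM'=0 and tends to a finite limit.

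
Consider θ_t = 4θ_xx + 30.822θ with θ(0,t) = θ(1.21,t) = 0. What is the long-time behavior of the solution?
As t → ∞, θ grows unboundedly. Reaction dominates diffusion (r=30.822 > κπ²/L²≈26.96); solution grows exponentially.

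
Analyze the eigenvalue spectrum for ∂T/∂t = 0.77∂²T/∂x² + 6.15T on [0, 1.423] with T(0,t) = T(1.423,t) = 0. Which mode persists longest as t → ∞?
Eigenvalues: λₙ = 0.77n²π²/1.423² - 6.15.
First three modes:
  n=1: λ₁ = 0.77π²/1.423² - 6.15 ≈ -2.397
  n=2: λ₂ = 3.08π²/1.423² - 6.15 ≈ 8.862
  n=3: λ₃ = 6.93π²/1.423² - 6.15 ≈ 27.627
Since 0.77π²/1.423² ≈ 3.753 < 6.15, λ₁ < 0.
The n=1 mode grows fastest (−λₙ is largest for n=1) → dominates.
Asymptotic: T ~ c₁ sin(πx/1.423) e^{2.397t} (exponential growth at rate −λ₁ ≈ 2.397).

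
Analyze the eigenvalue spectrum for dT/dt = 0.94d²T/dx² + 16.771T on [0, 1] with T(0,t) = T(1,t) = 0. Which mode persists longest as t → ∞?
Eigenvalues: λₙ = 0.94n²π²/1² - 16.771.
First three modes:
  n=1: λ₁ = 0.94π² - 16.771 ≈ -7.494
  n=2: λ₂ = 3.76π² - 16.771 ≈ 20.339
  n=3: λ₃ = 8.46π² - 16.771 ≈ 66.726
Since 0.94π² ≈ 9.277 < 16.771, λ₁ < 0.
The n=1 mode grows fastest (−λₙ is largest for n=1) → dominates.
Asymptotic: T ~ c₁ sin(πx/1) e^{7.494t} (exponential growth at rate −λ₁ ≈ 7.494).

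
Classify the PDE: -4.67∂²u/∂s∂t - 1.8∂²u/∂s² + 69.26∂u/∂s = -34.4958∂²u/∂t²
Rewriting in standard form: -1.8∂²u/∂s² - 4.67∂²u/∂s∂t + 34.4958∂²u/∂t² + 69.26∂u/∂s = 0. A = -1.8, B = -4.67, C = 34.4958. Discriminant B² - 4AC = 270.17866. Since 270.17866 > 0, hyperbolic.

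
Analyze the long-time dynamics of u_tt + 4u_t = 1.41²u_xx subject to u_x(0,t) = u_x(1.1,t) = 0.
Long-time behavior: u → constant (steady state). Damping (γ=4) dissipates the nonconstant modes; with Neumann BCs the spatial average obeys M''+γM'=0 and tends to a finite limit.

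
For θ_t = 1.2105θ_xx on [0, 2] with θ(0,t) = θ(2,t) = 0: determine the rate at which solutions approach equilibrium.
Eigenvalues: λₙ = 1.2105n²π²/2².
First three modes:
  n=1: λ₁ = 1.2105π²/2² ≈ 2.987
  n=2: λ₂ = 4.842π²/2² ≈ 11.947 (4× faster decay)
  n=3: λ₃ = 10.8945π²/2² ≈ 26.881 (9× faster decay)
As t → ∞, higher modes decay exponentially faster. The n=1 mode dominates: θ ~ c₁ sin(πx/2) e^{-λ₁t}.
Decay rate: λ₁ = 1.2105π²/2² ≈ 2.987.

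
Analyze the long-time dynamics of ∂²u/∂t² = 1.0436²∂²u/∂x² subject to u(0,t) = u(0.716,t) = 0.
Long-time behavior: u oscillates (no decay). Energy is conserved; the solution oscillates indefinitely as standing waves.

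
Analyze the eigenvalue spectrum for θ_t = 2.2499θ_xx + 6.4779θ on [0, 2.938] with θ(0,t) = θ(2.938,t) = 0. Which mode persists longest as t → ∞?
Eigenvalues: λₙ = 2.2499n²π²/2.938² - 6.4779.
First three modes:
  n=1: λ₁ = 2.2499π²/2.938² - 6.4779 ≈ -3.905
  n=2: λ₂ = 8.9996π²/2.938² - 6.4779 ≈ 3.812
  n=3: λ₃ = 20.2491π²/2.938² - 6.4779 ≈ 16.675
Since 2.2499π²/2.938² ≈ 2.573 < 6.4779, λ₁ < 0.
The n=1 mode grows fastest (−λₙ is largest for n=1) → dominates.
Asymptotic: θ ~ c₁ sin(πx/2.938) e^{3.905t} (exponential growth at rate −λ₁ ≈ 3.905).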